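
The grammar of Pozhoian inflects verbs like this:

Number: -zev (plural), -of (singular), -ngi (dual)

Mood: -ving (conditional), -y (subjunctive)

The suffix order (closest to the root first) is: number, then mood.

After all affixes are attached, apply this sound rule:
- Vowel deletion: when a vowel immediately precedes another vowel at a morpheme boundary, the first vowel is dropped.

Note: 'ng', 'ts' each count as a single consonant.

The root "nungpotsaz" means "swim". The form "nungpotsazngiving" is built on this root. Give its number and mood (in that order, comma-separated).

Segment: nungpotsaz-ngi-ving.
number: -ngi → dual.
mood: -ving → conditional.

dual, conditional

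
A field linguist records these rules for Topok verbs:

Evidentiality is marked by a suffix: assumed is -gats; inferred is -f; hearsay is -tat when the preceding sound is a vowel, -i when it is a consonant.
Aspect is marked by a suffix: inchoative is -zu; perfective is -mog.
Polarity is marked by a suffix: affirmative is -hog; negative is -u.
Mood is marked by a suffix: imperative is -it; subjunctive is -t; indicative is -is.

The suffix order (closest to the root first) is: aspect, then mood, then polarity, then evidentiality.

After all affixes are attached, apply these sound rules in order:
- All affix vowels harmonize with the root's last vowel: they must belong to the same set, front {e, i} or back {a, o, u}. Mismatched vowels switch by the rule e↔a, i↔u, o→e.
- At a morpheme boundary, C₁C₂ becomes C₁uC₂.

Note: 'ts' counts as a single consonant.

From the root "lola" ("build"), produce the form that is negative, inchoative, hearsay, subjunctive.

lolazututat

Attach aspect inchoative -zu → lolazu.
Attach mood subjunctive -t → lolazut.
Attach polarity negative -u → lolazutu.
Attach evidentiality hearsay -tat (after vowel 'u') → lolazututat.
Vowel harmony: no change.
Epenthesis: no change.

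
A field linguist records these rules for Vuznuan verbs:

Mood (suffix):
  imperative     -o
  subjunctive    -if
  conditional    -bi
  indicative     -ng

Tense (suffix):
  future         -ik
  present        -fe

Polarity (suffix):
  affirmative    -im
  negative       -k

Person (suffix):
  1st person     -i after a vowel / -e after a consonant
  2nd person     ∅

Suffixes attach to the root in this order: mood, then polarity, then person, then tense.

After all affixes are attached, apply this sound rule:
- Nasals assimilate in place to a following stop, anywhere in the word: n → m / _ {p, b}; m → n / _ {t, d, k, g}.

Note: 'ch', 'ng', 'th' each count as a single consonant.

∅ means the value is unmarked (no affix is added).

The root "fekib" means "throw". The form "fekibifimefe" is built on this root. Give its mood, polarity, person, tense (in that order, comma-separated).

subjunctive, affirmative, 1st person, present

Segment: fekib-if-im-e-fe.
mood: -if → subjunctive.
polarity: -im → affirmative.
person: -i/e → 1st person.
tense: -fe → present.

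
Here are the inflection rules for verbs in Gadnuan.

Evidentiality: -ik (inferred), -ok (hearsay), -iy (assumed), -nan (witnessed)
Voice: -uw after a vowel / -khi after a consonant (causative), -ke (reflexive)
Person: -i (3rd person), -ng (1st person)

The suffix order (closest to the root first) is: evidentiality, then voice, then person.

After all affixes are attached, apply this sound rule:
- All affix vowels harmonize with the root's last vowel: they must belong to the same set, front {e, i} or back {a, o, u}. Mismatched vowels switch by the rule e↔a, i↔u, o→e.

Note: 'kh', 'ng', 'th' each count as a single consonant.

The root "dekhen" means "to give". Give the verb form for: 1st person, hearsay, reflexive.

dekhenekkeng

Attach evidentiality hearsay -ok → dekhenok.
Attach voice reflexive -ke → dekhenokke.
Attach person 1st person -ng → dekhenokkeng.
Apply vowel harmony: dekhenokkeng → dekhenekkeng.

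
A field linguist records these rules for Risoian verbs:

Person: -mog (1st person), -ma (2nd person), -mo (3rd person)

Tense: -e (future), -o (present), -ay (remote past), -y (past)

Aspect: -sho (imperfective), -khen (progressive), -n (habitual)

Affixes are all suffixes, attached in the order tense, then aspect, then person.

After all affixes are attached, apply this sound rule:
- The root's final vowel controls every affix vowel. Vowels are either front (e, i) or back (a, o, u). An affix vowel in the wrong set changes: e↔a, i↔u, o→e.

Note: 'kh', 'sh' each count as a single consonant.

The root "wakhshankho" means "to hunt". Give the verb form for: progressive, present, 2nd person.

Attach tense present -o → wakhshankhoo.
Attach aspect progressive -khen → wakhshankhookhen.
Attach person 2nd person -ma → wakhshankhookhenma.
Apply vowel harmony: wakhshankhookhenma → wakhshankhookhanma.

wakhshankhookhanma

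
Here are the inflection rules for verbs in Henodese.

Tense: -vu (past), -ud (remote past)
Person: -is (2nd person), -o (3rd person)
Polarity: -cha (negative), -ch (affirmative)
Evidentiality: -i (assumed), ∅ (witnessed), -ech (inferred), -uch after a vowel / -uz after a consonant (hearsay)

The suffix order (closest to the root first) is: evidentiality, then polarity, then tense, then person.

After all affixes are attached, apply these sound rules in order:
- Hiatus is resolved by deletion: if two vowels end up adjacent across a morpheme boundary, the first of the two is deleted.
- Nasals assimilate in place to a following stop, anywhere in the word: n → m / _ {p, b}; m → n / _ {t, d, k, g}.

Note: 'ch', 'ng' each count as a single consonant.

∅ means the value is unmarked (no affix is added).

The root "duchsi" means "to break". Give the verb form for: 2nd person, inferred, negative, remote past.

duchsechchudis

Attach evidentiality inferred -ech → duchsiech.
Attach polarity negative -cha → duchsiechcha.
Attach tense remote past -ud → duchsiechchaud.
Attach person 2nd person -is → duchsiechchaudis.
Apply vowel deletion: duchsiechchaudis → duchsechchudis.
Nasal assimilation: no change.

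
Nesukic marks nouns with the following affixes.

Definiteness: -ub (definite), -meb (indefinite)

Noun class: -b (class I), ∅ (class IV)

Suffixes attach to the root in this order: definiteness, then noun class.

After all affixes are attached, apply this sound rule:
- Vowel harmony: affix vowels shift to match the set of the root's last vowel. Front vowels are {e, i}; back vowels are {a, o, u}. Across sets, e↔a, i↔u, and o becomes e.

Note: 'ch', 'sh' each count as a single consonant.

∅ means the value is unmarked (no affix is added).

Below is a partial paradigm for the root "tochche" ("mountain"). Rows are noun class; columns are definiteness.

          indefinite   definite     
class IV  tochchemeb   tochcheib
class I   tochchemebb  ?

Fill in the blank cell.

Attach definiteness definite -ub → tochcheub.
Attach noun class class I -b → tochcheubb.
Apply vowel harmony: tochcheubb → tochcheibb.

tochcheibb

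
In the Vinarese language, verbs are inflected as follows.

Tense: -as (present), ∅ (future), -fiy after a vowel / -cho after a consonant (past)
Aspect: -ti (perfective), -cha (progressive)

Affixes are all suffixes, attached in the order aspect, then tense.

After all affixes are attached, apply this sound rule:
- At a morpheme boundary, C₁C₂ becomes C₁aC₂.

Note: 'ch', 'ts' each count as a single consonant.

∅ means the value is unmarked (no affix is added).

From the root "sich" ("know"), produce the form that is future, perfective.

sichati

Attach aspect perfective -ti → sichti.
tense = future: zero marking, form stays sichti.
Apply epenthesis: sichti → sichati.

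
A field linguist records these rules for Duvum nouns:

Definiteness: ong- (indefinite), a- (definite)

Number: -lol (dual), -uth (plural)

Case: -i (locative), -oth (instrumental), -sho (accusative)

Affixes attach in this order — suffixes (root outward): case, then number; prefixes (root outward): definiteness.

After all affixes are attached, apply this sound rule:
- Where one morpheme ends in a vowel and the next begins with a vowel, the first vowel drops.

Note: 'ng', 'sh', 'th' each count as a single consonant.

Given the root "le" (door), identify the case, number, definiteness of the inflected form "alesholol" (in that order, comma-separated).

accusative, dual, definite

Segment: a-le-sho-lol.
case: -sho → accusative.
number: -lol → dual.
definiteness: a- → definite.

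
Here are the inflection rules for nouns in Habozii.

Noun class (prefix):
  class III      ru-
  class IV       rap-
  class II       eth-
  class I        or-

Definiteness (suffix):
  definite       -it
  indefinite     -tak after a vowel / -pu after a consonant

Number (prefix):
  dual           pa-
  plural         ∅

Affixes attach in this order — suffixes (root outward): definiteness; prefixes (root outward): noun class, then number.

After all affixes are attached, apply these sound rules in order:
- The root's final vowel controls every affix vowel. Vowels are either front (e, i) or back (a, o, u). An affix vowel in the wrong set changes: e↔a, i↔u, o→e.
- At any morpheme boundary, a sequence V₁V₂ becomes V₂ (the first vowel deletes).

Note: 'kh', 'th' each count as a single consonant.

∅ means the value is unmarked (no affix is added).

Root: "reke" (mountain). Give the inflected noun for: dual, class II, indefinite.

Attach definiteness indefinite -tak (after vowel 'e') → reketak.
Attach noun class class II eth- → ethreketak.
Attach number dual pa- → paethreketak.
Apply vowel harmony: paethreketak → peethreketek.
Apply vowel deletion: peethreketek → pethreketek.

pethreketek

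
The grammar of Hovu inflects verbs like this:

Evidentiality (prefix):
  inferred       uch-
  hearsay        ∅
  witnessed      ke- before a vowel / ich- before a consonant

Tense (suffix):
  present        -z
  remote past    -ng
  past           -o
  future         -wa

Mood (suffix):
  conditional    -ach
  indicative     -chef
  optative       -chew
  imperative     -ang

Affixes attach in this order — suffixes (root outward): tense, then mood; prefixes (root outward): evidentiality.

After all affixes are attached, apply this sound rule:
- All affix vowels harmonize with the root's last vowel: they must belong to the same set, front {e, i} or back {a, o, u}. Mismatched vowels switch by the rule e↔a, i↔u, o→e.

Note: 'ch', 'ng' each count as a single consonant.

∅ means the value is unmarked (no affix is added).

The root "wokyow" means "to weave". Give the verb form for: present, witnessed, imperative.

uchwokyowzang

Attach tense present -z → wokyowz.
Attach evidentiality witnessed ich- (before consonant 'w') → ichwokyowz.
Attach mood imperative -ang → ichwokyowzang.
Apply vowel harmony: ichwokyowzang → uchwokyowzang.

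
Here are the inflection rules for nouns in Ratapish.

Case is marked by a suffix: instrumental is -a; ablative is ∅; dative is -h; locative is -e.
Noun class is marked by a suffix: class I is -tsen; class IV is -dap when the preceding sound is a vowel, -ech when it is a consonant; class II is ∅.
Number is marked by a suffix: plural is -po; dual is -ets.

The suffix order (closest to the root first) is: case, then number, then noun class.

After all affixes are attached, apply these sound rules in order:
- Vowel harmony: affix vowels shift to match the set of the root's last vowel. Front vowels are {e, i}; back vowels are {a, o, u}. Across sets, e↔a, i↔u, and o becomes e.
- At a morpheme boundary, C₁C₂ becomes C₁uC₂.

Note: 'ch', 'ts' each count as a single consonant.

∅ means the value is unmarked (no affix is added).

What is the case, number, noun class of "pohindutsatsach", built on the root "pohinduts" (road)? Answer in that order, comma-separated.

Segment: pohinduts-ets-ech.
case: ∅ → ablative.
number: -ets → dual.
noun class: -dap/ech → class IV.

ablative, dual, class IV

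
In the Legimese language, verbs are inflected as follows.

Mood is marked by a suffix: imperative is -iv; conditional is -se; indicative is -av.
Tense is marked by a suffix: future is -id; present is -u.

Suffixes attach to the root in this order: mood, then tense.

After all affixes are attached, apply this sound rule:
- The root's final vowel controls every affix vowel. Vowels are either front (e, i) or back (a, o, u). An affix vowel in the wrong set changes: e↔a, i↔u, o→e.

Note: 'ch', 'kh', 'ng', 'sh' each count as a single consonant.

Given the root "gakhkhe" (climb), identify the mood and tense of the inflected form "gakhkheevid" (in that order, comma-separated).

indicative, future

Segment: gakhkhe-av-id.
mood: -av → indicative.
tense: -id → future.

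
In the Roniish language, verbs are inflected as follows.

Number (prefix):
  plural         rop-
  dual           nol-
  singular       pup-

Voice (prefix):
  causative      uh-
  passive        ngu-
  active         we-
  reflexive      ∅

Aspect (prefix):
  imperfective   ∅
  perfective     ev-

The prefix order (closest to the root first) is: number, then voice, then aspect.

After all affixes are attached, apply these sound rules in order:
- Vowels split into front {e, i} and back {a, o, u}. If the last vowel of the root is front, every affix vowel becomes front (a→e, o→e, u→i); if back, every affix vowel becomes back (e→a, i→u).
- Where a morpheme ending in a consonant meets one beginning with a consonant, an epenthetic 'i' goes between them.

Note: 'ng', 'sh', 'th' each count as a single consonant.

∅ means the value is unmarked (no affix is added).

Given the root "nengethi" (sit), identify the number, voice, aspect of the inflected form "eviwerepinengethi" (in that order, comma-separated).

plural, active, perfective

Segment: ev-we-rop-nengethi.
number: rop- → plural.
voice: we- → active.
aspect: ev- → perfective.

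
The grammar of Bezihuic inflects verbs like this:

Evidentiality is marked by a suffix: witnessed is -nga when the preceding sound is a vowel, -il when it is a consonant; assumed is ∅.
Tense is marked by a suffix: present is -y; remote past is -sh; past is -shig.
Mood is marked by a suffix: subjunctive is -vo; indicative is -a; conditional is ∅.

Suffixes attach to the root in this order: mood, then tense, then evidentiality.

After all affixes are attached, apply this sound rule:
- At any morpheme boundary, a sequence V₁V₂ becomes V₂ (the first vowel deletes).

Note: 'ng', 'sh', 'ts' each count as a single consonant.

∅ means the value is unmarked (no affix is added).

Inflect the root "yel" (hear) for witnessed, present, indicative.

Attach mood indicative -a → yela.
Attach tense present -y → yelay.
Attach evidentiality witnessed -il (after consonant 'y') → yelayil.
Vowel deletion: no change.

yelayil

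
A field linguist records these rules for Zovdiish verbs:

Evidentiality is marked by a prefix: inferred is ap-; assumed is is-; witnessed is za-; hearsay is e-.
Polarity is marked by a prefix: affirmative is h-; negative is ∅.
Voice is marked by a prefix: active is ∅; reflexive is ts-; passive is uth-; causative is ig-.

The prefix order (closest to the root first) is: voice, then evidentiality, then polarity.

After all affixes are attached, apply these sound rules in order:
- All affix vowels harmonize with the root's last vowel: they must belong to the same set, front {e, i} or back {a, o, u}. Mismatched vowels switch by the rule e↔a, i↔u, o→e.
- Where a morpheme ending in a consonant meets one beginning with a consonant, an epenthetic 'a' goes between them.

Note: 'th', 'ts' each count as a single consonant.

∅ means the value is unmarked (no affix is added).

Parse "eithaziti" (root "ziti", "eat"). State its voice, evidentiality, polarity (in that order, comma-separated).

Segment: e-uth-ziti.
voice: uth- → passive.
evidentiality: e- → hearsay.
polarity: ∅ → negative.

passive, hearsay, negative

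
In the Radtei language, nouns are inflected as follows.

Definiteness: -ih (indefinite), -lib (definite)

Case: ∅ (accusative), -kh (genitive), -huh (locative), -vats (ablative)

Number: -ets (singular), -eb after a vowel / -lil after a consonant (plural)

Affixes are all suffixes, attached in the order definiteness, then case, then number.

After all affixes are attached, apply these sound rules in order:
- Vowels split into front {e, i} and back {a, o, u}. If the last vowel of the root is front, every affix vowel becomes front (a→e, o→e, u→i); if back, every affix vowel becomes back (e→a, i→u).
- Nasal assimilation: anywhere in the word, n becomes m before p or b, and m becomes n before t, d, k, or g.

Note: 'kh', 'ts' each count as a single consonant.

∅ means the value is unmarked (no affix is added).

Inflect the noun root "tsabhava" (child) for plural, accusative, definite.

Attach definiteness definite -lib → tsabhavalib.
case = accusative: zero marking, form stays tsabhavalib.
Attach number plural -lil (after consonant 'b') → tsabhavaliblil.
Apply vowel harmony: tsabhavaliblil → tsabhavalublul.
Nasal assimilation: no change.

tsabhavalublul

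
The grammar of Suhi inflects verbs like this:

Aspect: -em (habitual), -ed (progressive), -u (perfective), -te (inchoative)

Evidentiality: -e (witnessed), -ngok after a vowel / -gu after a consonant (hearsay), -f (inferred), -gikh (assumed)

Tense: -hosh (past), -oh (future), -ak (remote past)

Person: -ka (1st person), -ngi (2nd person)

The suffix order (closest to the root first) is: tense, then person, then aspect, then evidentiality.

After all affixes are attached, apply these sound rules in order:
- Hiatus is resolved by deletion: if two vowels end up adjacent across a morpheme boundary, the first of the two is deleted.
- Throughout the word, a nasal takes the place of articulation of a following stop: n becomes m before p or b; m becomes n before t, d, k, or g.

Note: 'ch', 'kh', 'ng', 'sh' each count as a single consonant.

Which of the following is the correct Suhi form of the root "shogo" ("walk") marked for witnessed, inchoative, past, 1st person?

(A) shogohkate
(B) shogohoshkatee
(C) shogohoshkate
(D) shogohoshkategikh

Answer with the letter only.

C

Attach tense past -hosh → shogohosh.
Attach person 1st person -ka → shogohoshka.
Attach aspect inchoative -te → shogohoshkate.
Attach evidentiality witnessed -e → shogohoshkatee.
Apply vowel deletion: shogohoshkatee → shogohoshkate.
Nasal assimilation: no change.
So the correct form is shogohoshkate, option (C).
(B) shogohoshkatee is wrong: it fails to apply the sound rule(s).
(D) shogohoshkategikh is wrong: it uses assumed instead of witnessed for evidentiality.
(A) shogohkate is wrong: it uses future instead of past for tense.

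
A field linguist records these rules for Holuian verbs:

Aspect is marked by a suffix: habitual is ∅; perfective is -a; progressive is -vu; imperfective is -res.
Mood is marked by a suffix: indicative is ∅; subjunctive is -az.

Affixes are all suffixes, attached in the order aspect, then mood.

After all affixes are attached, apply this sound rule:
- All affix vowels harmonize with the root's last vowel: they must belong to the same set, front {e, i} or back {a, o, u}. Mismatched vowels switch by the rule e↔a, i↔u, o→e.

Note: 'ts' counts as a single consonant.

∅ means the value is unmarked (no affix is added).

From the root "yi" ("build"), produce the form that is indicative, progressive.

yivi

Attach aspect progressive -vu → yivu.
mood = indicative: zero marking, form stays yivu.
Apply vowel harmony: yivu → yivi.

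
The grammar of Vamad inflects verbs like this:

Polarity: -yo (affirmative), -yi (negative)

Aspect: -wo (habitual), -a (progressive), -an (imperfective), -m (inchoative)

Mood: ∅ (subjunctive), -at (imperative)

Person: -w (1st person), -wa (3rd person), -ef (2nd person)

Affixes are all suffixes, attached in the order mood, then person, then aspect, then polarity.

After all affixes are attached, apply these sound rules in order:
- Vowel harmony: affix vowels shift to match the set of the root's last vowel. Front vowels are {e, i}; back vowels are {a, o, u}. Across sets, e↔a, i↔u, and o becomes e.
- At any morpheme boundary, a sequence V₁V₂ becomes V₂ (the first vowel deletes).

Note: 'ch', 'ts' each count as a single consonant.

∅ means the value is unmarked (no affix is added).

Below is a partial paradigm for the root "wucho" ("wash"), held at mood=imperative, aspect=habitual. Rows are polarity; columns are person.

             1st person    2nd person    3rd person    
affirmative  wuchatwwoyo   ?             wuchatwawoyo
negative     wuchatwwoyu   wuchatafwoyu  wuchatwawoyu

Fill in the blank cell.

wuchatafwoyo

Attach mood imperative -at → wuchoat.
Attach person 2nd person -ef → wuchoatef.
Attach aspect habitual -wo → wuchoatefwo.
Attach polarity affirmative -yo → wuchoatefwoyo.
Apply vowel harmony: wuchoatefwoyo → wuchoatafwoyo.
Apply vowel deletion: wuchoatafwoyo → wuchatafwoyo.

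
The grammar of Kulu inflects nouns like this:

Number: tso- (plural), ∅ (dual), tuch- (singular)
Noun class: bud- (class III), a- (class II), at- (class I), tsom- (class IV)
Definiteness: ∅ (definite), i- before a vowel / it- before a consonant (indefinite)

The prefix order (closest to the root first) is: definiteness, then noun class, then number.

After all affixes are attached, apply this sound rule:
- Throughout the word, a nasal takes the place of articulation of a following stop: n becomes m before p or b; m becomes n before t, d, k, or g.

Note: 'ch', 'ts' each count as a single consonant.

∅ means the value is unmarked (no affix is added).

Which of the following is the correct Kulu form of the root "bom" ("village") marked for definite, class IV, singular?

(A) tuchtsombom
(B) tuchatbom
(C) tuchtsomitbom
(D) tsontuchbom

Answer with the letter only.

A

definiteness = definite: zero marking, form stays bom.
Attach noun class class IV tsom- → tsombom.
Attach number singular tuch- → tuchtsombom.
Nasal assimilation: no change.
So the correct form is tuchtsombom, option (A).
(B) tuchatbom is wrong: it uses class I instead of class IV for noun class.
(C) tuchtsomitbom is wrong: it uses indefinite instead of definite for definiteness.
(D) tsontuchbom is wrong: it has the affixes in the wrong order.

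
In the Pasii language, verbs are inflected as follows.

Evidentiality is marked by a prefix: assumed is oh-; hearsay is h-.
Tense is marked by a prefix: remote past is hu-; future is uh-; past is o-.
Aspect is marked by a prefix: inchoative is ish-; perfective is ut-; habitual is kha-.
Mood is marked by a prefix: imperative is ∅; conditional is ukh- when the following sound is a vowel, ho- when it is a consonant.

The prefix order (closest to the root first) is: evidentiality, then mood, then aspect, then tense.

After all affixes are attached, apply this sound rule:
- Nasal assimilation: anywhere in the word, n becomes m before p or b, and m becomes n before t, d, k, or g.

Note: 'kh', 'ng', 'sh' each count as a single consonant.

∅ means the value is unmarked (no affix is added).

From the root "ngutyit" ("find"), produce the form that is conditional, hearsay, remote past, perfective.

Attach evidentiality hearsay h- → hngutyit.
Attach mood conditional ho- (before consonant 'h') → hohngutyit.
Attach aspect perfective ut- → uthohngutyit.
Attach tense remote past hu- → huuthohngutyit.
Nasal assimilation: no change.

huuthohngutyit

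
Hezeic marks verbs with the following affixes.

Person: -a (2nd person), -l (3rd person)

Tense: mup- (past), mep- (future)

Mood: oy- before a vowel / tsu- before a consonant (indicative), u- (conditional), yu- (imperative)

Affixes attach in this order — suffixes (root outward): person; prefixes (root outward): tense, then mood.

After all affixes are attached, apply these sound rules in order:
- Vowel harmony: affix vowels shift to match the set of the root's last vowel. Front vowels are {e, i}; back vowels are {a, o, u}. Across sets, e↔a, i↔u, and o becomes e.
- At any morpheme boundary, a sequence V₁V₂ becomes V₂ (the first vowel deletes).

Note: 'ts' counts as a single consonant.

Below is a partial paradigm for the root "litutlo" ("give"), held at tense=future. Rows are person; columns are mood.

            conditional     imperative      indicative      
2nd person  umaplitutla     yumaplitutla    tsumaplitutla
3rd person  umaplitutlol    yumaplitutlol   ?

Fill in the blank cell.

tsumaplitutlol

Attach tense future mep- → meplitutlo.
Attach person 3rd person -l → meplitutlol.
Attach mood indicative tsu- (before consonant 'm') → tsumeplitutlol.
Apply vowel harmony: tsumeplitutlol → tsumaplitutlol.
Vowel deletion: no change.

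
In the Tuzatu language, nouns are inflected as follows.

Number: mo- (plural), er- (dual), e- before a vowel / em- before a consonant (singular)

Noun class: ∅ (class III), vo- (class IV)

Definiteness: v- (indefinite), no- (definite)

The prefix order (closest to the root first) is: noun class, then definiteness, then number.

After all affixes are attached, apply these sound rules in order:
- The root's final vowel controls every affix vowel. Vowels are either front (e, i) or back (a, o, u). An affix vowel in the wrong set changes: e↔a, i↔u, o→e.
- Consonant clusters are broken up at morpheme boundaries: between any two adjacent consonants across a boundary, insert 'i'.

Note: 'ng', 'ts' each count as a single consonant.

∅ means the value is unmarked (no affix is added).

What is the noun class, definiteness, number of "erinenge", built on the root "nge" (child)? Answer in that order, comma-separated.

Segment: er-no-nge.
noun class: ∅ → class III.
definiteness: no- → definite.
number: er- → dual.

class III, definite, dual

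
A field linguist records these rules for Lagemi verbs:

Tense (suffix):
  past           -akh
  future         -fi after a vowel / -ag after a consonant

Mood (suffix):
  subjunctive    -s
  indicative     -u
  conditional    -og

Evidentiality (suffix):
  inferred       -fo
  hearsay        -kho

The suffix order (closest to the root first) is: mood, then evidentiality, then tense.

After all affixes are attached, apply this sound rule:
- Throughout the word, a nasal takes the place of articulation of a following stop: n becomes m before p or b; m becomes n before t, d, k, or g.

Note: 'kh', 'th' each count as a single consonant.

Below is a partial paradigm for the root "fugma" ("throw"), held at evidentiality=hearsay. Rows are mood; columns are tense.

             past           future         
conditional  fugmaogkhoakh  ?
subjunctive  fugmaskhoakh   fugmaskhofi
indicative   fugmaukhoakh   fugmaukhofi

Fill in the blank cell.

Attach mood conditional -og → fugmaog.
Attach evidentiality hearsay -kho → fugmaogkho.
Attach tense future -fi (after vowel 'o') → fugmaogkhofi.
Nasal assimilation: no change.

fugmaogkhofi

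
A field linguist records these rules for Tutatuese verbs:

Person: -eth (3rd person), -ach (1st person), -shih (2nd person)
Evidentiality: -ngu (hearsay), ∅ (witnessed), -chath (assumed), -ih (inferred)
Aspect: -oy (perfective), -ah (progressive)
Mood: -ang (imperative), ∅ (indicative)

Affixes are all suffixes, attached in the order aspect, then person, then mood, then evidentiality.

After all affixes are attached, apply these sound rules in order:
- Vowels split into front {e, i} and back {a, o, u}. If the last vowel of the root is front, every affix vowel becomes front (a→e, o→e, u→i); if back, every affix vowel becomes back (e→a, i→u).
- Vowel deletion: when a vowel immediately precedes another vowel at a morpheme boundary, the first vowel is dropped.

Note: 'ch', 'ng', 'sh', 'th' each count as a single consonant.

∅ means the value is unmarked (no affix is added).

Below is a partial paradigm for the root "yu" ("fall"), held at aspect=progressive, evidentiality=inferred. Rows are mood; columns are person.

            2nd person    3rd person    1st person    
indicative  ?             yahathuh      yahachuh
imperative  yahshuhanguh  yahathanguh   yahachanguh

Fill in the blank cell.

yahshuhuh

Attach aspect progressive -ah → yuah.
Attach person 2nd person -shih → yuahshih.
mood = indicative: zero marking, form stays yuahshih.
Attach evidentiality inferred -ih → yuahshihih.
Apply vowel harmony: yuahshihih → yuahshuhuh.
Apply vowel deletion: yuahshuhuh → yahshuhuh.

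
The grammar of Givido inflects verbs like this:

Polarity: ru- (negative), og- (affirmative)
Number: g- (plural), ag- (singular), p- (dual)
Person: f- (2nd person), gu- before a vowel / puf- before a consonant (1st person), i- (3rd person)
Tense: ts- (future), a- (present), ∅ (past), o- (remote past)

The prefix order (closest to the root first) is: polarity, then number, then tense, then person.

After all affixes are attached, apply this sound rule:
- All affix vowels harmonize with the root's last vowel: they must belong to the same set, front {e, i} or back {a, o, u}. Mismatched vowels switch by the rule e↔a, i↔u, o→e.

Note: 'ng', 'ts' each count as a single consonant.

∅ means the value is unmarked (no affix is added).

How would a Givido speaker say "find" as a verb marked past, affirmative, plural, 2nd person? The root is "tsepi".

Attach polarity affirmative og- → ogtsepi.
Attach number plural g- → gogtsepi.
tense = past: zero marking, form stays gogtsepi.
Attach person 2nd person f- → fgogtsepi.
Apply vowel harmony: fgogtsepi → fgegtsepi.

fgegtsepi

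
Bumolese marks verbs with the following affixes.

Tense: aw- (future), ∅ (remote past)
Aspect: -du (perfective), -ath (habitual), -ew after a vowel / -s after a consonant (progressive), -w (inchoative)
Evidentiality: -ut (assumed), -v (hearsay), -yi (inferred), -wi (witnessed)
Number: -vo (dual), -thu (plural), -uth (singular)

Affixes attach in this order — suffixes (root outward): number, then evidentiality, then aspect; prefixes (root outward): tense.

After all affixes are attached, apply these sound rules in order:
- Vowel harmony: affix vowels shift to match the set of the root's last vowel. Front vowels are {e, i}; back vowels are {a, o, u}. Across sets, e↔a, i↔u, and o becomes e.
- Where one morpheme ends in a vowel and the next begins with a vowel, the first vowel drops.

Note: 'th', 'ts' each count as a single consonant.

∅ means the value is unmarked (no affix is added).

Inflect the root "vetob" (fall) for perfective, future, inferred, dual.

Attach number dual -vo → vetobvo.
Attach tense future aw- → awvetobvo.
Attach evidentiality inferred -yi → awvetobvoyi.
Attach aspect perfective -du → awvetobvoyidu.
Apply vowel harmony: awvetobvoyidu → awvetobvoyudu.
Vowel deletion: no change.

awvetobvoyudu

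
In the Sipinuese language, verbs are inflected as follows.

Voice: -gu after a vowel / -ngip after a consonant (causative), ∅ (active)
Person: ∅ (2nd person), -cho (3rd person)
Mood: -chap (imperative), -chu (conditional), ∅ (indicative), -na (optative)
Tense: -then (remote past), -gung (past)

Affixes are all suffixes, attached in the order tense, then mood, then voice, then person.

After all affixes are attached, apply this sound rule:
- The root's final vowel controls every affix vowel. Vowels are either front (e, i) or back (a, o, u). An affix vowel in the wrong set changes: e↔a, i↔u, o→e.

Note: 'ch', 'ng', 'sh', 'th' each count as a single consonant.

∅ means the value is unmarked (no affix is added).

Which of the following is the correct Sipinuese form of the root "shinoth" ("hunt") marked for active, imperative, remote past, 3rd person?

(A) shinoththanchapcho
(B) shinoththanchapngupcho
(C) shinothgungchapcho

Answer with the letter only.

A

Attach tense remote past -then → shinoththen.
Attach mood imperative -chap → shinoththenchap.
voice = active: zero marking, form stays shinoththenchap.
Attach person 3rd person -cho → shinoththenchapcho.
Apply vowel harmony: shinoththenchapcho → shinoththanchapcho.
So the correct form is shinoththanchapcho, option (A).
(B) shinoththanchapngupcho is wrong: it uses causative instead of active for voice.
(C) shinothgungchapcho is wrong: it uses past instead of remote past for tense.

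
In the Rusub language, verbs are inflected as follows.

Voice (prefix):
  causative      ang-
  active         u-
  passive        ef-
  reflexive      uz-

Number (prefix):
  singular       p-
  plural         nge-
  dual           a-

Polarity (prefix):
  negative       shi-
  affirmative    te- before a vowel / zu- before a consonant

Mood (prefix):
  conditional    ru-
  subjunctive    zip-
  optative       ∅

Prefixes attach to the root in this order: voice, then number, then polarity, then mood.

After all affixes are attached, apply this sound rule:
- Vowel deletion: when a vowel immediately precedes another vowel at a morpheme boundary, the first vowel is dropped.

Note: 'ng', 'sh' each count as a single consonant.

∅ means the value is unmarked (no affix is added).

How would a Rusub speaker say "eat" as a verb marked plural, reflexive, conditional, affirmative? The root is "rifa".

ruzunguzrifa

Attach voice reflexive uz- → uzrifa.
Attach number plural nge- → ngeuzrifa.
Attach polarity affirmative zu- (before consonant 'ng') → zungeuzrifa.
Attach mood conditional ru- → ruzungeuzrifa.
Apply vowel deletion: ruzungeuzrifa → ruzunguzrifa.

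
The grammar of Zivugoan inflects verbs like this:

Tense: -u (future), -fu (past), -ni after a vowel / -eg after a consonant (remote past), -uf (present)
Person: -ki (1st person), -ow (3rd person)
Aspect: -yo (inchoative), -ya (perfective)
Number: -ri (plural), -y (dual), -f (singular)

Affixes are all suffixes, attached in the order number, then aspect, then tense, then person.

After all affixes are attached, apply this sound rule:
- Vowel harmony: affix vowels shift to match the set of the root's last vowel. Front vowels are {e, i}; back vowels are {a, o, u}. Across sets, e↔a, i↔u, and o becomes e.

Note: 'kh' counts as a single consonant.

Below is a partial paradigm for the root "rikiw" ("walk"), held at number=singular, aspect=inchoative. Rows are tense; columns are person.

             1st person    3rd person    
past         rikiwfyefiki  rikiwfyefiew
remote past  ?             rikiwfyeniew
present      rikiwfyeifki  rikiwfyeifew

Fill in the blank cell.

rikiwfyeniki

Attach number singular -f → rikiwf.
Attach aspect inchoative -yo → rikiwfyo.
Attach tense remote past -ni (after vowel 'o') → rikiwfyoni.
Attach person 1st person -ki → rikiwfyoniki.
Apply vowel harmony: rikiwfyoniki → rikiwfyeniki.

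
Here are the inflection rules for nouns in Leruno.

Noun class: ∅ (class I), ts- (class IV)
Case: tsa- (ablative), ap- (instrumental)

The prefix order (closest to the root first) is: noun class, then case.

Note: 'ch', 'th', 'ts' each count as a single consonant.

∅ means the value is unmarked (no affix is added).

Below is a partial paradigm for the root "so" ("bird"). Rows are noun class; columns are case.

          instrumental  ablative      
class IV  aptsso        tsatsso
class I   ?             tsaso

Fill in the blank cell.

apso

noun class = class I: zero marking, form stays so.
Attach case instrumental ap- → apso.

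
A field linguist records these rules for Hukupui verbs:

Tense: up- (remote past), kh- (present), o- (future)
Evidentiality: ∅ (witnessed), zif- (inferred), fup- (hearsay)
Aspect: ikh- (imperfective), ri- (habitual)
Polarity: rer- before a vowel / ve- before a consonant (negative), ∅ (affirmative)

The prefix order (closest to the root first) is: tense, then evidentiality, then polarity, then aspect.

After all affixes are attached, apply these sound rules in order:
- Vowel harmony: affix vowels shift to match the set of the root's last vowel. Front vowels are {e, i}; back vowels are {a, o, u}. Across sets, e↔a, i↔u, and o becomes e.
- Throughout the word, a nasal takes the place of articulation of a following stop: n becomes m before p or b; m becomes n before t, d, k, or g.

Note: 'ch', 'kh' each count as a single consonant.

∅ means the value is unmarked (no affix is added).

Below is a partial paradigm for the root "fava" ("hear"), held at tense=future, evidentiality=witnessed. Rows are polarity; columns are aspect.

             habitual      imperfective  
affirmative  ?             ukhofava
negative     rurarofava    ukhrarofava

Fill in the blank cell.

ruofava

Attach tense future o- → ofava.
evidentiality = witnessed: zero marking, form stays ofava.
polarity = affirmative: zero marking, form stays ofava.
Attach aspect habitual ri- → riofava.
Apply vowel harmony: riofava → ruofava.
Nasal assimilation: no change.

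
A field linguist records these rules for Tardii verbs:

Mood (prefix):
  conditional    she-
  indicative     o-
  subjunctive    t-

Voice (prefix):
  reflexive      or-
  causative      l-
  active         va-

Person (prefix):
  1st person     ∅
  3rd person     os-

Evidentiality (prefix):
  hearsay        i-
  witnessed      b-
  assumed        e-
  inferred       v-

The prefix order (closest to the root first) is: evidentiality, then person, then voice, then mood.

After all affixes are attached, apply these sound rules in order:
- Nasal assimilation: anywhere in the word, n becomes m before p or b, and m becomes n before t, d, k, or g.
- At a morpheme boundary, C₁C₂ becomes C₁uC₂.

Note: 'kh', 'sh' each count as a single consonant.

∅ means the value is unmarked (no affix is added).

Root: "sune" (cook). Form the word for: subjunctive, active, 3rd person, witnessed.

tuvaosubusune

Attach evidentiality witnessed b- → bsune.
Attach person 3rd person os- → osbsune.
Attach voice active va- → vaosbsune.
Attach mood subjunctive t- → tvaosbsune.
Nasal assimilation: no change.
Apply epenthesis: tvaosbsune → tuvaosubusune.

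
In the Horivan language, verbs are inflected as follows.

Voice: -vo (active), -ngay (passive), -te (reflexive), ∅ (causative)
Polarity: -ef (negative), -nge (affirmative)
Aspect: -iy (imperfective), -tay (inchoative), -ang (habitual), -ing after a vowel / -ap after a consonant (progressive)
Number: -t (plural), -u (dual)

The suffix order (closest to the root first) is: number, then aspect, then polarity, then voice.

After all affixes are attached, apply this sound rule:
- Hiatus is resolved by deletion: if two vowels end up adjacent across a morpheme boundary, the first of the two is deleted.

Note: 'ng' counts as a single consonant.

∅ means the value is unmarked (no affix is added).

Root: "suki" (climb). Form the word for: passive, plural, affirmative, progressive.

sukitapngengay

Attach number plural -t → sukit.
Attach aspect progressive -ap (after consonant 't') → sukitap.
Attach polarity affirmative -nge → sukitapnge.
Attach voice passive -ngay → sukitapngengay.
Vowel deletion: no change.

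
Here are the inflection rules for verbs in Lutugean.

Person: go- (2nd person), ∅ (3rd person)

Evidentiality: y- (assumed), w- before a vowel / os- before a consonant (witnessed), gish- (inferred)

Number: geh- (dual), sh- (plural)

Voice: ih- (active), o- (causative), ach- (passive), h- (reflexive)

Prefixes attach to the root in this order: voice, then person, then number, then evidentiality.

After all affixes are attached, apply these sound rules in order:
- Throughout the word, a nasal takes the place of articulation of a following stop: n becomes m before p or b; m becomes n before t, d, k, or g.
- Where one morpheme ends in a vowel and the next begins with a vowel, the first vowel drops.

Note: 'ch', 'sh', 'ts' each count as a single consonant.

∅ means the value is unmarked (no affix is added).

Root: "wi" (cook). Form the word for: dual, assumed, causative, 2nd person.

ygehgowi

Attach voice causative o- → owi.
Attach person 2nd person go- → goowi.
Attach number dual geh- → gehgoowi.
Attach evidentiality assumed y- → ygehgoowi.
Nasal assimilation: no change.
Apply vowel deletion: ygehgoowi → ygehgowi.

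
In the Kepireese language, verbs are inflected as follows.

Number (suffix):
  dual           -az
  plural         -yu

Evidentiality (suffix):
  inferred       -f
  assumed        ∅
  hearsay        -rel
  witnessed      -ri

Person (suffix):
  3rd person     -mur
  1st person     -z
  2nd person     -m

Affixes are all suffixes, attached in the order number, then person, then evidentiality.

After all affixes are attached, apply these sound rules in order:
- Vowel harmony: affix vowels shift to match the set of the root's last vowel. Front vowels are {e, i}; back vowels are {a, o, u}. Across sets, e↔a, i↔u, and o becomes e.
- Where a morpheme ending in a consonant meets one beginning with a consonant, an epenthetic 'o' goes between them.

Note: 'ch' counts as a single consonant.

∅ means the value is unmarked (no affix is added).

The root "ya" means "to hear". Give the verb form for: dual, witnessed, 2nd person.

yaazomoru

Attach number dual -az → yaaz.
Attach person 2nd person -m → yaazm.
Attach evidentiality witnessed -ri → yaazmri.
Apply vowel harmony: yaazmri → yaazmru.
Apply epenthesis: yaazmru → yaazomoru.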